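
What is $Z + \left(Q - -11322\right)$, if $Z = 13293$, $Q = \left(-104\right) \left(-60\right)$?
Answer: $30855$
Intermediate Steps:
$Q = 6240$
$Z + \left(Q - -11322\right) = 13293 + \left(6240 - -11322\right) = 13293 + \left(6240 + 11322\right) = 13293 + 17562 = 30855$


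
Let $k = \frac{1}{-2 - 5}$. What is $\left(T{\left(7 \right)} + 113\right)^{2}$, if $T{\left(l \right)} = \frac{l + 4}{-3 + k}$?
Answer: $\frac{47961}{4} \approx 11990.0$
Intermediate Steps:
$k = - \frac{1}{7}$ ($k = \frac{1}{-7} = - \frac{1}{7} \approx -0.14286$)
$T{\left(l \right)} = - \frac{14}{11} - \frac{7 l}{22}$ ($T{\left(l \right)} = \frac{l + 4}{-3 - \frac{1}{7}} = \frac{4 + l}{- \frac{22}{7}} = \left(4 + l\right) \left(- \frac{7}{22}\right) = - \frac{14}{11} - \frac{7 l}{22}$)
$\left(T{\left(7 \right)} + 113\right)^{2} = \left(\left(- \frac{14}{11} - \frac{49}{22}\right) + 113\right)^{2} = \left(- \frac{7}{2} + 113\right)^{2} = \left(\frac{219}{2}\right)^{2} = \frac{47961}{4}$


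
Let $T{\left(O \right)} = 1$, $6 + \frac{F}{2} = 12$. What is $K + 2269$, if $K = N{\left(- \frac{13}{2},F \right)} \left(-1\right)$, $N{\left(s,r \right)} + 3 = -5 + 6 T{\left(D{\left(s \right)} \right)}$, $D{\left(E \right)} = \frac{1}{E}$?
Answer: $2271$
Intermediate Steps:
$F = 12$ ($F = -12 + 2 \cdot 12 = -12 + 24 = 12$)
$N{\left(s,r \right)} = -2$ ($N{\left(s,r \right)} = -3 + \left(-5 + 6 \cdot 1\right) = -3 + \left(-5 + 6\right) = -3 + 1 = -2$)
$K = 2$ ($K = \left(-2\right) \left(-1\right) = 2$)
$K + 2269 = 2 + 2269 = 2271$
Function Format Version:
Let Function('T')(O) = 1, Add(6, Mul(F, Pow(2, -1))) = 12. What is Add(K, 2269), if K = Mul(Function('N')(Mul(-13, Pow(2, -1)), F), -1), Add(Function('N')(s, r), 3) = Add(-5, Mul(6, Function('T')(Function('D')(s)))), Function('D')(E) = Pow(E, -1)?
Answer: 2271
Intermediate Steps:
F = 12 (F = Add(-12, Mul(2, 12)) = Add(-12, 24) = 12)
Function('N')(s, r) = -2 (Function('N')(s, r) = Add(-3, Add(-5, Mul(6, 1))) = Add(-3, Add(-5, 6)) = Add(-3, 1) = -2)
K = 2 (K = Mul(-2, -1) = 2)
Add(K, 2269) = Add(2, 2269) = 2271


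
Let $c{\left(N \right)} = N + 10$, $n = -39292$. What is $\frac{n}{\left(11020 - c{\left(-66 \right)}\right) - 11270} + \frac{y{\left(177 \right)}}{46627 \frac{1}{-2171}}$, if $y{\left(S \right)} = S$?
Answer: $\frac{878760143}{4522819} \approx 194.29$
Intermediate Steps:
$c{\left(N \right)} = 10 + N$
$\frac{n}{\left(11020 - c{\left(-66 \right)}\right) - 11270} + \frac{y{\left(177 \right)}}{46627 \frac{1}{-2171}} = - \frac{39292}{\left(11020 - \left(10 - 66\right)\right) - 11270} + \frac{177}{46627 \frac{1}{-2171}} = - \frac{39292}{\left(11020 - -56\right) - 11270} + \frac{177}{46627 \left(- \frac{1}{2171}\right)} = - \frac{39292}{\left(11020 + 56\right) - 11270} + \frac{177}{- \frac{46627}{2171}} = - \frac{39292}{11076 - 11270} + 177 \left(- \frac{2171}{46627}\right) = - \frac{39292}{-194} - \frac{384267}{46627} = \left(-39292\right) \left(- \frac{1}{194}\right) - \frac{384267}{46627} = \frac{19646}{97} - \frac{384267}{46627} = \frac{878760143}{4522819}$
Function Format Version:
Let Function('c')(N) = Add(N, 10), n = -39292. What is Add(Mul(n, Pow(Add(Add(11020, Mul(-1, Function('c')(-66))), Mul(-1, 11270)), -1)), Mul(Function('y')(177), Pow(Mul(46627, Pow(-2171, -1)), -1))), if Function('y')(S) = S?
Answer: Rational(878760143, 4522819) ≈ 194.29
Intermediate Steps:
Function('c')(N) = Add(10, N)
Add(Mul(n, Pow(Add(Add(11020, Mul(-1, Function('c')(-66))), Mul(-1, 11270)), -1)), Mul(Function('y')(177), Pow(Mul(46627, Pow(-2171, -1)), -1))) = Add(Mul(-39292, Pow(Add(Add(11020, Mul(-1, Add(10, -66))), Mul(-1, 11270)), -1)), Mul(177, Pow(Mul(46627, Pow(-2171, -1)), -1))) = Add(Mul(-39292, Pow(Add(Add(11020, Mul(-1, -56)), -11270), -1)), Mul(177, Pow(Mul(46627, Rational(-1, 2171)), -1))) = Add(Mul(-39292, Pow(Add(Add(11020, 56), -11270), -1)), Mul(177, Pow(Rational(-46627, 2171), -1))) = Add(Mul(-39292, Pow(Add(11076, -11270), -1)), Mul(177, Rational(-2171, 46627))) = Add(Mul(-39292, Pow(-194, -1)), Rational(-384267, 46627)) = Add(Mul(-39292, Rational(-1, 194)), Rational(-384267, 46627)) = Add(Rational(19646, 97), Rational(-384267, 46627)) = Rational(878760143, 4522819)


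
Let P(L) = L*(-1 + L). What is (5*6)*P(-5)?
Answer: 900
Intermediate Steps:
(5*6)*P(-5) = (5*6)*(-5*(-1 - 5)) = 30*(-5*(-6)) = 30*30 = 900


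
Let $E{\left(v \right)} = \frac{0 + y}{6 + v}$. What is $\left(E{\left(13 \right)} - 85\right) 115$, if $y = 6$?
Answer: $- \frac{185035}{19} \approx -9738.7$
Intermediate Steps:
$E{\left(v \right)} = \frac{6}{6 + v}$ ($E{\left(v \right)} = \frac{0 + 6}{6 + v} = \frac{6}{6 + v}$)
$\left(E{\left(13 \right)} - 85\right) 115 = \left(\frac{6}{6 + 13} - 85\right) 115 = \left(\frac{6}{19} - 85\right) 115 = \left(- \frac{1609}{19}\right) 115 = - \frac{185035}{19}$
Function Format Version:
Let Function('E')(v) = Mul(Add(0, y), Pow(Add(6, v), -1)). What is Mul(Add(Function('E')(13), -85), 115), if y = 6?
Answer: Rational(-185035, 19) ≈ -9738.7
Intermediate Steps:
Function('E')(v) = Mul(6, Pow(Add(6, v), -1)) (Function('E')(v) = Mul(Add(0, 6), Pow(Add(6, v), -1)) = Mul(6, Pow(Add(6, v), -1)))
Mul(Add(Function('E')(13), -85), 115) = Mul(Add(Mul(6, Pow(Add(6, 13), -1)), -85), 115) = Mul(Add(Mul(6, Pow(19, -1)), -85), 115) = Mul(Add(Mul(6, Rational(1, 19)), -85), 115) = Mul(Add(Rational(6, 19), -85), 115) = Mul(Rational(-1609, 19), 115) = Rational(-185035, 19)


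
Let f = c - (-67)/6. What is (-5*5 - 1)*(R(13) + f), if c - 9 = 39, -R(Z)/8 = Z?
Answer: 3497/3 ≈ 1165.7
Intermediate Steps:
R(Z) = -8*Z
c = 48 (c = 9 + 39 = 48)
f = 355/6 (f = 48 - (-67)/6 = 48 - 1*(-67/6) = 48 + 67/6 = 355/6 ≈ 59.167)
(-5*5 - 1)*(R(13) + f) = (-5*5 - 1)*(-8*13 + 355/6) = (-25 - 1)*(-104 + 355/6) = -26*(-269/6) = 3497/3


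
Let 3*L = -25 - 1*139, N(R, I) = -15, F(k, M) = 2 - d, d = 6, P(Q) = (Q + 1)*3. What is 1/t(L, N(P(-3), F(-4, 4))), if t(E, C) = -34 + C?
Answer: -1/49 ≈ -0.020408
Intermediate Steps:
P(Q) = 3 + 3*Q (P(Q) = (1 + Q)*3 = 3 + 3*Q)
F(k, M) = -4 (F(k, M) = 2 - 1*6 = 2 - 6 = -4)
L = -164/3 (L = (-25 - 1*139)/3 = (-25 - 139)/3 = (⅓)*(-164) = -164/3 ≈ -54.667)
1/t(L, N(P(-3), F(-4, 4))) = 1/(-34 - 15) = 1/(-49) = -1/49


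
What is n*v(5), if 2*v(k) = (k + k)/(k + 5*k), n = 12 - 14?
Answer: -⅓ ≈ -0.33333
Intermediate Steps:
n = -2
v(k) = ⅙ (v(k) = ((k + k)/(k + 5*k))/2 = ((2*k)/((6*k)))/2 = ((2*k)*(1/(6*k)))/2 = (½)*(⅓) = ⅙)
n*v(5) = -2*⅙ = -⅓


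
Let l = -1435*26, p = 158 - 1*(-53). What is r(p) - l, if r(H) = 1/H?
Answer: 7872411/211 ≈ 37310.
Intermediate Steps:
p = 211 (p = 158 + 53 = 211)
l = -37310
r(p) - l = 1/211 - 1*(-37310) = 1/211 + 37310 = 7872411/211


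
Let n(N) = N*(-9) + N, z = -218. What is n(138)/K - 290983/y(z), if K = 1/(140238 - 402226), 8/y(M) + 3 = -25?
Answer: 580506385/2 ≈ 2.9025e+8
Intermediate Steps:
y(M) = -2/7 (y(M) = 8/(-3 - 25) = 8/(-28) = 8*(-1/28) = -2/7)
K = -1/261988 (K = 1/(-261988) = -1/261988 ≈ -3.8170e-6)
n(N) = -8*N (n(N) = -9*N + N = -8*N)
n(138)/K - 290983/y(z) = (-8*138)/(-1/261988) - 290983/(-2/7) = -1104*(-261988) - 290983*(-7/2) = 289234752 + 2036881/2 = 580506385/2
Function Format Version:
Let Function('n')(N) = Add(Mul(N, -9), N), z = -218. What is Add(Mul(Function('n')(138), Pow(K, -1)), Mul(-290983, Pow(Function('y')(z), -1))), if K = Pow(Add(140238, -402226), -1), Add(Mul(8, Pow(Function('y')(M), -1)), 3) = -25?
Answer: Rational(580506385, 2) ≈ 2.9025e+8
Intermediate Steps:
Function('y')(M) = Rational(-2, 7) (Function('y')(M) = Mul(8, Pow(Add(-3, -25), -1)) = Mul(8, Pow(-28, -1)) = Mul(8, Rational(-1, 28)) = Rational(-2, 7))
K = Rational(-1, 261988) (K = Pow(-261988, -1) = Rational(-1, 261988) ≈ -3.8170e-6)
Function('n')(N) = Mul(-8, N) (Function('n')(N) = Add(Mul(-9, N), N) = Mul(-8, N))
Add(Mul(Function('n')(138), Pow(K, -1)), Mul(-290983, Pow(Function('y')(z), -1))) = Add(Mul(Mul(-8, 138), Pow(Rational(-1, 261988), -1)), Mul(-290983, Pow(Rational(-2, 7), -1))) = Add(Mul(-1104, -261988), Mul(-290983, Rational(-7, 2))) = Add(289234752, Rational(2036881, 2)) = Rational(580506385, 2)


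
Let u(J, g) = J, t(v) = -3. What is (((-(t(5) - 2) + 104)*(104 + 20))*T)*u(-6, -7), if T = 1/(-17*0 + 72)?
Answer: -3379/3 ≈ -1126.3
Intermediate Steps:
T = 1/72 (T = 1/(0 + 72) = 1/72 ≈ 0.013889)
(((-(t(5) - 2) + 104)*(104 + 20))*T)*u(-6, -7) = (((-(-3 - 2) + 104)*(104 + 20))*(1/72))*(-6) = (((-1*(-5) + 104)*124)*(1/72))*(-6) = (((5 + 104)*124)*(1/72))*(-6) = ((109*124)*(1/72))*(-6) = (13516*(1/72))*(-6) = (3379/18)*(-6) = -3379/3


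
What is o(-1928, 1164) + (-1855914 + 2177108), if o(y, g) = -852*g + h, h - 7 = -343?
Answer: -670870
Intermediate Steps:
h = -336 (h = 7 - 343 = -336)
o(y, g) = -336 - 852*g (o(y, g) = -852*g - 336 = -336 - 852*g)
o(-1928, 1164) + (-1855914 + 2177108) = (-336 - 852*1164) + (-1855914 + 2177108) = (-336 - 991728) + 321194 = -992064 + 321194 = -670870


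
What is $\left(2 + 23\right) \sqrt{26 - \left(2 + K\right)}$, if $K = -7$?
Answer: $25 \sqrt{31} \approx 139.19$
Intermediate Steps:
$\left(2 + 23\right) \sqrt{26 - \left(2 + K\right)} = \left(2 + 23\right) \sqrt{26 - -5} = 25 \sqrt{26 + \left(-2 + 7\right)} = 25 \sqrt{26 + 5} = 25 \sqrt{31}$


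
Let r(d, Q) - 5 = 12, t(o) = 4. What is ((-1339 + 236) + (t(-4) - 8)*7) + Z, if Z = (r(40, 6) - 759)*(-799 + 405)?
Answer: 291217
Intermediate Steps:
r(d, Q) = 17 (r(d, Q) = 5 + 12 = 17)
Z = 292348 (Z = (17 - 759)*(-799 + 405) = -742*(-394) = 292348)
((-1339 + 236) + (t(-4) - 8)*7) + Z = ((-1339 + 236) + (4 - 8)*7) + 292348 = (-1103 - 4*7) + 292348 = (-1103 - 28) + 292348 = -1131 + 292348 = 291217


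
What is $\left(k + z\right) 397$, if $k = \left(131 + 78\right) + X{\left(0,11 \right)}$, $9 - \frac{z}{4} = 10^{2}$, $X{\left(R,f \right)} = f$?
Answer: $-57168$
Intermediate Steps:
$z = -364$ ($z = 36 - 4 \cdot 10^{2} = 36 - 400 = -364$)
$k = 220$ ($k = \left(131 + 78\right) + 11 = 209 + 11 = 220$)
$\left(k + z\right) 397 = \left(220 - 364\right) 397 = \left(-144\right) 397 = -57168$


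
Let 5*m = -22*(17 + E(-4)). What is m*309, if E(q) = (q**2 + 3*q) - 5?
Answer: -108768/5 ≈ -21754.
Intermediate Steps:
E(q) = -5 + q**2 + 3*q
m = -352/5 (m = (-22*(17 + (-5 + (-4)**2 + 3*(-4))))/5 = (-22*(17 + (-5 + 16 - 12)))/5 = (-22*(17 - 1))/5 = (-22*16)/5 = (1/5)*(-352) = -352/5 ≈ -70.400)
m*309 = -352/5*309 = -108768/5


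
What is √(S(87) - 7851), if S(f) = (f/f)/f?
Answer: 2*I*√14856033/87 ≈ 88.606*I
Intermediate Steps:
S(f) = 1/f
√(S(87) - 7851) = √(1/87 - 7851) = √(-683036/87) = 2*I*√14856033/87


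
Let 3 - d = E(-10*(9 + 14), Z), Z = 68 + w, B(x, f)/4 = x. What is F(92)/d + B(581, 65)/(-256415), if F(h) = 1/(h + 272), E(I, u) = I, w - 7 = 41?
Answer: -196846673/21747068980 ≈ -0.0090516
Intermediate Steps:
w = 48 (w = 7 + 41 = 48)
B(x, f) = 4*x
Z = 116 (Z = 68 + 48 = 116)
F(h) = 1/(272 + h)
d = 233 (d = 3 - (-10)*(9 + 14) = 3 - (-10)*23 = 3 - 1*(-230) = 3 + 230 = 233)
F(92)/d + B(581, 65)/(-256415) = 1/((272 + 92)*233) + (4*581)/(-256415) = (1/233)/364 + 2324*(-1/256415) = (1/364)*(1/233) - 2324/256415 = 1/84812 - 2324/256415 = -196846673/21747068980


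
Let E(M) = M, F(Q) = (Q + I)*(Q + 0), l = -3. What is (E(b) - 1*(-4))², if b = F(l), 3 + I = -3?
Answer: 961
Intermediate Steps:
I = -6 (I = -3 - 3 = -6)
F(Q) = Q*(-6 + Q) (F(Q) = (Q - 6)*(Q + 0) = (-6 + Q)*Q = Q*(-6 + Q))
b = 27 (b = -3*(-6 - 3) = -3*(-9) = 27)
(E(b) - 1*(-4))² = (27 - 1*(-4))² = (27 + 4)² = 31² = 961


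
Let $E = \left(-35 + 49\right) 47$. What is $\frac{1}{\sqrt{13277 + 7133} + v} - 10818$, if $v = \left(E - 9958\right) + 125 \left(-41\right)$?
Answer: $- \frac{450159084059}{41612043} - \frac{\sqrt{20410}}{208060215} \approx -10818.0$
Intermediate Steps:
$E = 658$ ($E = 14 \cdot 47 = 658$)
$v = -14425$ ($v = \left(658 - 9958\right) + 125 \left(-41\right) = -9300 - 5125 = -14425$)
$\frac{1}{\sqrt{13277 + 7133} + v} - 10818 = \frac{1}{\sqrt{13277 + 7133} - 14425} - 10818 = \frac{1}{\sqrt{20410} - 14425} - 10818 = \frac{1}{-14425 + \sqrt{20410}} - 10818 = -10818 + \frac{1}{-14425 + \sqrt{20410}}$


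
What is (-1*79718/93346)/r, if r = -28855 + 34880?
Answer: -39859/281204825 ≈ -0.00014174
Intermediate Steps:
r = 6025
(-1*79718/93346)/r = (-1*79718/93346)/6025 = -79718*1/93346*(1/6025) = -39859/46673*1/6025 = -39859/281204825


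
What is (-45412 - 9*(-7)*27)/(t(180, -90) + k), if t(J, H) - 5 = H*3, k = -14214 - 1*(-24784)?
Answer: -43711/10305 ≈ -4.2417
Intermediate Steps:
k = 10570 (k = -14214 + 24784 = 10570)
t(J, H) = 5 + 3*H (t(J, H) = 5 + H*3 = 5 + 3*H)
(-45412 - 9*(-7)*27)/(t(180, -90) + k) = (-45412 - 9*(-7)*27)/((5 + 3*(-90)) + 10570) = (-45412 + 63*27)/((5 - 270) + 10570) = (-45412 + 1701)/(-265 + 10570) = -43711/10305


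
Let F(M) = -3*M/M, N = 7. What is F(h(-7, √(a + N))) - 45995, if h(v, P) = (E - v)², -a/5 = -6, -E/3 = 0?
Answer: -45998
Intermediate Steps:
E = 0 (E = -3*0 = 0)
a = 30 (a = -5*(-6) = 30)
h(v, P) = v² (h(v, P) = (0 - v)² = (-v)² = v²)
F(M) = -3 (F(M) = -3*1 = -3)
F(h(-7, √(a + N))) - 45995 = -3 - 45995 = -45998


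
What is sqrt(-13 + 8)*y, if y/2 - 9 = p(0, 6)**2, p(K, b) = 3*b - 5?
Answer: 356*I*sqrt(5) ≈ 796.04*I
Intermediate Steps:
p(K, b) = -5 + 3*b
y = 356 (y = 18 + 2*(-5 + 3*6)**2 = 18 + 2*(-5 + 18)**2 = 18 + 2*13**2 = 18 + 2*169 = 18 + 338 = 356)
sqrt(-13 + 8)*y = sqrt(-13 + 8)*356 = sqrt(-5)*356 = (I*sqrt(5))*356 = 356*I*sqrt(5)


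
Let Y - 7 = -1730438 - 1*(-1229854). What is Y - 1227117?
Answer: -1727694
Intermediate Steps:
Y = -500577 (Y = 7 + (-1730438 - 1*(-1229854)) = 7 + (-1730438 + 1229854) = 7 - 500584 = -500577)
Y - 1227117 = -500577 - 1227117 = -1727694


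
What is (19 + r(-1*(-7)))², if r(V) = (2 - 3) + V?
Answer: 625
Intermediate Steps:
r(V) = -1 + V
(19 + r(-1*(-7)))² = (19 + (-1 - 1*(-7)))² = (19 + (-1 + 7))² = (19 + 6)² = 25² = 625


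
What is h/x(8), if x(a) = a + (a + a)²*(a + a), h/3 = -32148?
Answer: -47/2 ≈ -23.500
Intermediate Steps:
h = -96444 (h = 3*(-32148) = -96444)
x(a) = a + 8*a³ (x(a) = a + (2*a)²*(2*a) = a + (4*a²)*(2*a) = a + 8*a³)
h/x(8) = -96444/(8 + 8*8³) = -96444/(8 + 8*512) = -96444/(8 + 4096) = -96444/4104 = -96444*1/4104 = -47/2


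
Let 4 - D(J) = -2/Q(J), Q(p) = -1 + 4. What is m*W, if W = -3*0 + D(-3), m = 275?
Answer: 3850/3 ≈ 1283.3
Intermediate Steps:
Q(p) = 3
D(J) = 14/3 (D(J) = 4 - (-2)/3 = 4 - 1*(-⅔) = 4 + ⅔ = 14/3)
W = 14/3 (W = -3*0 + 14/3 = 0 + 14/3 = 14/3 ≈ 4.6667)
m*W = 275*(14/3) = 3850/3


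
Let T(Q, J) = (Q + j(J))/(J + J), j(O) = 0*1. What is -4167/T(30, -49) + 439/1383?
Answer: 94130558/6915 ≈ 13613.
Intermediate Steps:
j(O) = 0
T(Q, J) = Q/(2*J) (T(Q, J) = (Q + 0)/(J + J) = Q/((2*J)) = Q*(1/(2*J)) = Q/(2*J))
-4167/T(30, -49) + 439/1383 = -4167/((½)*30/(-49)) + 439/1383 = -4167/((½)*30*(-1/49)) + 439*(1/1383) = -4167/(-15/49) + 439/1383 = -4167*(-49/15) + 439/1383 = 68061/5 + 439/1383 = 94130558/6915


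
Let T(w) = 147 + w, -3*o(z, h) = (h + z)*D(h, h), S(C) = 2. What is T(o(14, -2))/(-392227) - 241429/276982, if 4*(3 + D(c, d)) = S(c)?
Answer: -480905881/551471162 ≈ -0.87204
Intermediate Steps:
D(c, d) = -5/2 (D(c, d) = -3 + (¼)*2 = -3 + ½ = -5/2)
o(z, h) = 5*h/6 + 5*z/6 (o(z, h) = -(h + z)*(-5)/(3*2) = -(-5*h/2 - 5*z/2)/3 = 5*h/6 + 5*z/6)
T(o(14, -2))/(-392227) - 241429/276982 = (147 + ((⅚)*(-2) + (⅚)*14))/(-392227) - 241429/276982 = (147 + (-5/3 + 35/3))*(-1/392227) - 241429*1/276982 = (147 + 10)*(-1/392227) - 241429/276982 = 157*(-1/392227) - 241429/276982 = -157/392227 - 241429/276982 = -480905881/551471162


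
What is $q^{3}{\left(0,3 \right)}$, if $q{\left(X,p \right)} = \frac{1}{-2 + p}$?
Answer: $1$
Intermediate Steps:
$q^{3}{\left(0,3 \right)} = \left(\frac{1}{-2 + 3}\right)^{3} = \left(1^{-1}\right)^{3} = 1^{3} = 1$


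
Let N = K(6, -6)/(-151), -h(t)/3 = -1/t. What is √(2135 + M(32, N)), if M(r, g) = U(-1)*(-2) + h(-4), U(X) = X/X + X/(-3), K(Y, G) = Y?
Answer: √76737/6 ≈ 46.169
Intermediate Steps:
h(t) = 3/t (h(t) = -(-3)/t = 3/t)
U(X) = 1 - X/3 (U(X) = 1 + X*(-⅓) = 1 - X/3)
N = -6/151 (N = 6/(-151) = 6*(-1/151) = -6/151 ≈ -0.039735)
M(r, g) = -41/12 (M(r, g) = (1 - ⅓*(-1))*(-2) + 3/(-4) = (1 + ⅓)*(-2) + 3*(-¼) = (4/3)*(-2) - ¾ = -8/3 - ¾ = -41/12)
√(2135 + M(32, N)) = √(2135 - 41/12) = √(25579/12) = √76737/6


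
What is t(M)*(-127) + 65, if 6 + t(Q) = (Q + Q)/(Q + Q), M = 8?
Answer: 700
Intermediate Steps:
t(Q) = -5 (t(Q) = -6 + (Q + Q)/(Q + Q) = -6 + (2*Q)/((2*Q)) = -6 + (2*Q)*(1/(2*Q)) = -6 + 1 = -5)
t(M)*(-127) + 65 = -5*(-127) + 65 = 635 + 65 = 700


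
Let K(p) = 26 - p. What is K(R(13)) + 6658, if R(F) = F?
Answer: 6671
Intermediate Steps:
K(R(13)) + 6658 = (26 - 1*13) + 6658 = (26 - 13) + 6658 = 13 + 6658 = 6671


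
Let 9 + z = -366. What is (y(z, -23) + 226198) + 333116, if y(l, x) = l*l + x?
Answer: 699916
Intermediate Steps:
z = -375 (z = -9 - 366 = -375)
y(l, x) = x + l² (y(l, x) = l² + x = x + l²)
(y(z, -23) + 226198) + 333116 = ((-23 + (-375)²) + 226198) + 333116 = ((-23 + 140625) + 226198) + 333116 = (140602 + 226198) + 333116 = 366800 + 333116 = 699916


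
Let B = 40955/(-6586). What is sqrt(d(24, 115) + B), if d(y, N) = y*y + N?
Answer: sqrt(29702669006)/6586 ≈ 26.168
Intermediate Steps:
B = -40955/6586 (B = 40955*(-1/6586) = -40955/6586 ≈ -6.2185)
d(y, N) = N + y**2 (d(y, N) = y**2 + N = N + y**2)
sqrt(d(24, 115) + B) = sqrt((115 + 24**2) - 40955/6586) = sqrt((115 + 576) - 40955/6586) = sqrt(691 - 40955/6586) = sqrt(4509971/6586) = sqrt(29702669006)/6586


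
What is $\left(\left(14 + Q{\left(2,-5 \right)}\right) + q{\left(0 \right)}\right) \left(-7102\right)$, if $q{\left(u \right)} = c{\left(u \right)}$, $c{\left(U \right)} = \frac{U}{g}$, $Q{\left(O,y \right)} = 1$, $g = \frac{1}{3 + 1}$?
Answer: $-106530$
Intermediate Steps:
$g = \frac{1}{4} \approx 0.25$
$c{\left(U \right)} = 4 U$ ($c{\left(U \right)} = U \frac{1}{\frac{1}{4}} = U 4 = 4 U$)
$q{\left(u \right)} = 4 u$
$\left(\left(14 + Q{\left(2,-5 \right)}\right) + q{\left(0 \right)}\right) \left(-7102\right) = \left(\left(14 + 1\right) + 4 \cdot 0\right) \left(-7102\right) = \left(15 + 0\right) \left(-7102\right) = 15 \left(-7102\right) = -106530$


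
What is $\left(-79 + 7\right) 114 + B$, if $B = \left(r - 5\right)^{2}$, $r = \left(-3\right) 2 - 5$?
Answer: $-7952$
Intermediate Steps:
$r = -11$ ($r = -6 - 5 = -11$)
$B = 256$ ($B = \left(-11 - 5\right)^{2} = \left(-16\right)^{2} = 256$)
$\left(-79 + 7\right) 114 + B = \left(-79 + 7\right) 114 + 256 = \left(-72\right) 114 + 256 = -8208 + 256 = -7952$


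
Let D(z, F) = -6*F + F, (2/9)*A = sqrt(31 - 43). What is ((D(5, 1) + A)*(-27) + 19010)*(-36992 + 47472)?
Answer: 200639600 - 2546640*I*sqrt(3) ≈ 2.0064e+8 - 4.4109e+6*I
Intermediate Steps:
A = 9*I*sqrt(3) (A = 9*sqrt(31 - 43)/2 = 9*sqrt(-12)/2 = 9*(2*I*sqrt(3))/2 = 9*I*sqrt(3) ≈ 15.588*I)
D(z, F) = -5*F
((D(5, 1) + A)*(-27) + 19010)*(-36992 + 47472) = ((-5*1 + 9*I*sqrt(3))*(-27) + 19010)*(-36992 + 47472) = ((-5 + 9*I*sqrt(3))*(-27) + 19010)*10480 = ((135 - 243*I*sqrt(3)) + 19010)*10480 = (19145 - 243*I*sqrt(3))*10480 = 200639600 - 2546640*I*sqrt(3)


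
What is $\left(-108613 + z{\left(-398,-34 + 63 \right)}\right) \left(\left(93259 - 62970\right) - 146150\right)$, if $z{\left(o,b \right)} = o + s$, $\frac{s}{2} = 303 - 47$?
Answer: $12570802639$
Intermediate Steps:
$s = 512$ ($s = 2 \left(303 - 47\right) = 2 \cdot 256 = 512$)
$z{\left(o,b \right)} = 512 + o$ ($z{\left(o,b \right)} = o + 512 = 512 + o$)
$\left(-108613 + z{\left(-398,-34 + 63 \right)}\right) \left(\left(93259 - 62970\right) - 146150\right) = \left(-108613 + \left(512 - 398\right)\right) \left(\left(93259 - 62970\right) - 146150\right) = \left(-108613 + 114\right) \left(30289 - 146150\right) = \left(-108499\right) \left(-115861\right) = 12570802639$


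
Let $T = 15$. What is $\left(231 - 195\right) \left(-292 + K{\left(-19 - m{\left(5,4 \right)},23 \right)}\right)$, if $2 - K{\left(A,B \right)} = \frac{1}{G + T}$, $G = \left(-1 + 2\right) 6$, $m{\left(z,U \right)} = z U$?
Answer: $- \frac{73092}{7} \approx -10442.0$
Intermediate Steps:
$m{\left(z,U \right)} = U z$
$G = 6$ ($G = 1 \cdot 6 = 6$)
$K{\left(A,B \right)} = \frac{41}{21}$ ($K{\left(A,B \right)} = 2 - \frac{1}{6 + 15} = 2 - \frac{1}{21} = \frac{41}{21}$)
$\left(231 - 195\right) \left(-292 + K{\left(-19 - m{\left(5,4 \right)},23 \right)}\right) = \left(231 - 195\right) \left(-292 + \frac{41}{21}\right) = 36 \left(- \frac{6091}{21}\right) = - \frac{73092}{7}$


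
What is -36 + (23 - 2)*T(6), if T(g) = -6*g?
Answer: -792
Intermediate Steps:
-36 + (23 - 2)*T(6) = -36 + (23 - 2)*(-6*6) = -36 + 21*(-36) = -36 - 756 = -792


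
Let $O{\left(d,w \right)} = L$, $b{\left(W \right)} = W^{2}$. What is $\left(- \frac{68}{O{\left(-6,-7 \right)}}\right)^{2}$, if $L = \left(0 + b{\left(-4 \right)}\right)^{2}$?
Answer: $\frac{289}{4096} \approx 0.070557$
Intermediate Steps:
$L = 256$ ($L = \left(0 + \left(-4\right)^{2}\right)^{2} = \left(0 + 16\right)^{2} = 16^{2} = 256$)
$O{\left(d,w \right)} = 256$
$\left(- \frac{68}{O{\left(-6,-7 \right)}}\right)^{2} = \left(- \frac{68}{256}\right)^{2} = \left(\left(-68\right) \frac{1}{256}\right)^{2} = \left(- \frac{17}{64}\right)^{2} = \frac{289}{4096}$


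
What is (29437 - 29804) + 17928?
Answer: 17561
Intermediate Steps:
(29437 - 29804) + 17928 = -367 + 17928 = 17561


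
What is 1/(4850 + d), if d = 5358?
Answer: 1/10208 ≈ 9.7962e-5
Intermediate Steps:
1/(4850 + d) = 1/(4850 + 5358) = 1/10208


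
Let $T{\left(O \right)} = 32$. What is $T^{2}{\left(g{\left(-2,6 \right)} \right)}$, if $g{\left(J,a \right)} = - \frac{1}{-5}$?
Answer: $1024$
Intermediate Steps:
$g{\left(J,a \right)} = \frac{1}{5}$ ($g{\left(J,a \right)} = \left(-1\right) \left(- \frac{1}{5}\right) = \frac{1}{5}$)
$T^{2}{\left(g{\left(-2,6 \right)} \right)} = 32^{2} = 1024$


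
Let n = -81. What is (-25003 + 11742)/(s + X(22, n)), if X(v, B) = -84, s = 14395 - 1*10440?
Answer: -13261/3871 ≈ -3.4257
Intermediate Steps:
s = 3955 (s = 14395 - 10440 = 3955)
(-25003 + 11742)/(s + X(22, n)) = (-25003 + 11742)/(3955 - 84) = -13261/3871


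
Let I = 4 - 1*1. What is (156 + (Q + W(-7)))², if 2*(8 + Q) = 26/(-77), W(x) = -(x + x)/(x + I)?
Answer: 494039529/23716 ≈ 20832.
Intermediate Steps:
I = 3 (I = 4 - 1 = 3)
W(x) = -2*x/(3 + x) (W(x) = -(x + x)/(x + 3) = -2*x/(3 + x))
Q = -629/77 (Q = -8 + (26/(-77))/2 = -8 + (26*(-1/77))/2 = -8 + (½)*(-26/77) = -8 - 13/77 = -629/77 ≈ -8.1688)
(156 + (Q + W(-7)))² = (156 + (-629/77 - 2*(-7)/(3 - 7)))² = (156 + (-629/77 - 2*(-7)/(-4)))² = (156 + (-629/77 - 2*(-7)*(-¼)))² = (156 + (-629/77 - 7/2))² = (156 - 1797/154)² = (22227/154)² = 494039529/23716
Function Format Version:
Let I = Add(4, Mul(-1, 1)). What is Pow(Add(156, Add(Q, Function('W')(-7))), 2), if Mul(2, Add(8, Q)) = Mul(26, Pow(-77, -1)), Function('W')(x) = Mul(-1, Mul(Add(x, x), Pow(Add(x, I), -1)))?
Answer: Rational(494039529, 23716) ≈ 20832.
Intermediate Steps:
I = 3 (I = Add(4, -1) = 3)
Function('W')(x) = Mul(-2, x, Pow(Add(3, x), -1)) (Function('W')(x) = Mul(-1, Mul(Add(x, x), Pow(Add(x, 3), -1))) = Mul(-1, Mul(Mul(2, x), Pow(Add(3, x), -1))) = Mul(-1, Mul(2, x, Pow(Add(3, x), -1))) = Mul(-2, x, Pow(Add(3, x), -1)))
Q = Rational(-629, 77) (Q = Add(-8, Mul(Rational(1, 2), Mul(26, Pow(-77, -1)))) = Add(-8, Mul(Rational(1, 2), Mul(26, Rational(-1, 77)))) = Add(-8, Mul(Rational(1, 2), Rational(-26, 77))) = Add(-8, Rational(-13, 77)) = Rational(-629, 77) ≈ -8.1688)
Pow(Add(156, Add(Q, Function('W')(-7))), 2) = Pow(Add(156, Add(Rational(-629, 77), Mul(-2, -7, Pow(Add(3, -7), -1)))), 2) = Pow(Add(156, Add(Rational(-629, 77), Mul(-2, -7, Pow(-4, -1)))), 2) = Pow(Add(156, Add(Rational(-629, 77), Mul(-2, -7, Rational(-1, 4)))), 2) = Pow(Add(156, Add(Rational(-629, 77), Rational(-7, 2))), 2) = Pow(Add(156, Rational(-1797, 154)), 2) = Pow(Rational(22227, 154), 2) = Rational(494039529, 23716)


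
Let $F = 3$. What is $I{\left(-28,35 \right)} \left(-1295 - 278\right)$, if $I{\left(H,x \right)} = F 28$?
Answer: $-132132$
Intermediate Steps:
$I{\left(H,x \right)} = 84$ ($I{\left(H,x \right)} = 3 \cdot 28 = 84$)
$I{\left(-28,35 \right)} \left(-1295 - 278\right) = 84 \left(-1295 - 278\right) = 84 \left(-1573\right) = -132132$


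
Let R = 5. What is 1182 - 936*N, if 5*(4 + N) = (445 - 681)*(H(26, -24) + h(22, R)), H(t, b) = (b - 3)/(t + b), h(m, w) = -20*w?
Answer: -25047066/5 ≈ -5.0094e+6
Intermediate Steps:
H(t, b) = (-3 + b)/(b + t)
N = 26766/5 (N = -4 + ((445 - 681)*((-3 - 24)/(-24 + 26) - 20*5))/5 = -4 + (-236*(-27/2 - 100))/5 = -4 + (-236*(-227/2))/5 = -4 + (1/5)*26786 = -4 + 26786/5 = 26766/5 ≈ 5353.2)
1182 - 936*N = 1182 - 936*26766/5 = 1182 - 25052976/5 = -25047066/5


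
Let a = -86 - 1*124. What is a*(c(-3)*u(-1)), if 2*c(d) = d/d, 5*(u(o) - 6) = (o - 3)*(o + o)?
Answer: -798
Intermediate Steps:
u(o) = 6 + 2*o*(-3 + o)/5 (u(o) = 6 + ((o - 3)*(o + o))/5 = 6 + ((-3 + o)*(2*o))/5 = 6 + (2*o*(-3 + o))/5 = 6 + 2*o*(-3 + o)/5)
c(d) = ½ (c(d) = (d/d)/2 = (½)*1 = ½)
a = -210 (a = -86 - 124 = -210)
a*(c(-3)*u(-1)) = -105*(6 - 6/5*(-1) + (⅖)*(-1)²) = -105*(6 + 6/5 + (⅖)*1) = -105*(6 + 6/5 + ⅖) = -105*38/5 = -210*19/5 = -798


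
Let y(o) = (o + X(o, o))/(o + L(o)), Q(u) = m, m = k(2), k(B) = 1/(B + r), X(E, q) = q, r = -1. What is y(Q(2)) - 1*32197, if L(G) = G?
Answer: -32196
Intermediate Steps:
k(B) = 1/(-1 + B) (k(B) = 1/(B - 1) = 1/(-1 + B))
m = 1 (m = 1/(-1 + 2) = 1/1 = 1)
Q(u) = 1
y(o) = 1 (y(o) = (o + o)/(o + o) = (2*o)/((2*o)) = (2*o)*(1/(2*o)) = 1)
y(Q(2)) - 1*32197 = 1 - 1*32197 = 1 - 32197 = -32196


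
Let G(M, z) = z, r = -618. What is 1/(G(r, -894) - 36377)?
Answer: -1/37271 ≈ -2.6831e-5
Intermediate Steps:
1/(G(r, -894) - 36377) = 1/(-894 - 36377) = 1/(-37271) = -1/37271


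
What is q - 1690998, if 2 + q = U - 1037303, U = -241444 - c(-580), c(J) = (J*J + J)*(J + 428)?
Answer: 48074893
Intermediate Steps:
c(J) = (428 + J)*(J + J**2) (c(J) = (J**2 + J)*(428 + J) = (J + J**2)*(428 + J) = (428 + J)*(J + J**2))
U = 50803196 (U = -241444 - (-580)*(428 + (-580)**2 + 429*(-580)) = -241444 - (-580)*(428 + 336400 - 248820) = -241444 - (-580)*88008 = -241444 - 1*(-51044640) = -241444 + 51044640 = 50803196)
q = 49765891 (q = -2 + (50803196 - 1037303) = -2 + 49765893 = 49765891)
q - 1690998 = 49765891 - 1690998 = 48074893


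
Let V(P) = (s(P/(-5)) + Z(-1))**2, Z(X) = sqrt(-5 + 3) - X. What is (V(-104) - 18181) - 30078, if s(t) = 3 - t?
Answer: -1199469/25 - 168*I*sqrt(2)/5 ≈ -47979.0 - 47.518*I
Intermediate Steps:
Z(X) = -X + I*sqrt(2) (Z(X) = sqrt(-2) - X = I*sqrt(2) - X = -X + I*sqrt(2))
V(P) = (4 + P/5 + I*sqrt(2))**2 (V(P) = ((3 - P/(-5)) + (-1*(-1) + I*sqrt(2)))**2 = ((3 - P*(-1)/5) + (1 + I*sqrt(2)))**2 = ((3 - (-1)*P/5) + (1 + I*sqrt(2)))**2 = ((3 + P/5) + (1 + I*sqrt(2)))**2 = (4 + P/5 + I*sqrt(2))**2)
(V(-104) - 18181) - 30078 = ((20 - 104 + 5*I*sqrt(2))**2/25 - 18181) - 30078 = ((-84 + 5*I*sqrt(2))**2/25 - 18181) - 30078 = (-18181 + (-84 + 5*I*sqrt(2))**2/25) - 30078 = -48259 + (-84 + 5*I*sqrt(2))**2/25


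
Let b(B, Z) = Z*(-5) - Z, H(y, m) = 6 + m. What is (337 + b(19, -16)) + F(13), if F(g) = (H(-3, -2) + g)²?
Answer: 722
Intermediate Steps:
b(B, Z) = -6*Z (b(B, Z) = -5*Z - Z = -6*Z)
F(g) = (4 + g)² (F(g) = ((6 - 2) + g)² = (4 + g)²)
(337 + b(19, -16)) + F(13) = (337 - 6*(-16)) + (4 + 13)² = (337 + 96) + 17² = 433 + 289 = 722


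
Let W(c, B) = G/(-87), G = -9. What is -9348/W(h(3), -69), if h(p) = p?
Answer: -90364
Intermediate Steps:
W(c, B) = 3/29 (W(c, B) = -9/(-87) = -9*(-1/87) = 3/29)
-9348/W(h(3), -69) = -9348/3/29 = -9348*29/3 = -90364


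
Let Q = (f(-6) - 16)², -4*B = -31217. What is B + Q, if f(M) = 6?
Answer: 31617/4 ≈ 7904.3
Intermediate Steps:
B = 31217/4 (B = -¼*(-31217) = 31217/4 ≈ 7804.3)
Q = 100 (Q = (6 - 16)² = (-10)² = 100)
B + Q = 31217/4 + 100 = 31617/4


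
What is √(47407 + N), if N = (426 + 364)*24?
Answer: √66367 ≈ 257.62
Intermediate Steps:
N = 18960 (N = 790*24 = 18960)
√(47407 + N) = √(47407 + 18960) = √66367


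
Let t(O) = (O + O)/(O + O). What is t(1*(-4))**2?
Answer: 1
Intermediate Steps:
t(O) = 1 (t(O) = (2*O)/((2*O)) = (2*O)*(1/(2*O)) = 1)
t(1*(-4))**2 = 1**2 = 1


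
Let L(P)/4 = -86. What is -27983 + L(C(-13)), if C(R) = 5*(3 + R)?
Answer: -28327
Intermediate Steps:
C(R) = 15 + 5*R
L(P) = -344 (L(P) = 4*(-86) = -344)
-27983 + L(C(-13)) = -27983 - 344 = -28327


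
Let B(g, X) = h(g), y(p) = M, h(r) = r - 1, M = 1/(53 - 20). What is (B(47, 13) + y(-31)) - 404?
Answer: -11813/33 ≈ -357.97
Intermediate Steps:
M = 1/33 ≈ 0.030303
h(r) = -1 + r
y(p) = 1/33
B(g, X) = -1 + g
(B(47, 13) + y(-31)) - 404 = ((-1 + 47) + 1/33) - 404 = (46 + 1/33) - 404 = 1519/33 - 404 = -11813/33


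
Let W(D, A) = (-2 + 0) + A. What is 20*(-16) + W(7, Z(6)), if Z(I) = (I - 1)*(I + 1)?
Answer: -287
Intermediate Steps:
Z(I) = (1 + I)*(-1 + I) (Z(I) = (-1 + I)*(1 + I) = (1 + I)*(-1 + I))
W(D, A) = -2 + A
20*(-16) + W(7, Z(6)) = 20*(-16) + (-2 + (-1 + 6²)) = -320 + (-2 + (-1 + 36)) = -320 + (-2 + 35) = -320 + 33 = -287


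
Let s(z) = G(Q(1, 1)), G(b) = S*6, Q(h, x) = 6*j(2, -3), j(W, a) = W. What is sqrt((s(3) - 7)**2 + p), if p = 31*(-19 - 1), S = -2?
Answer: I*sqrt(259) ≈ 16.093*I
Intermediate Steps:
Q(h, x) = 12 (Q(h, x) = 6*2 = 12)
G(b) = -12 (G(b) = -2*6 = -12)
s(z) = -12
p = -620 (p = 31*(-20) = -620)
sqrt((s(3) - 7)**2 + p) = sqrt((-12 - 7)**2 - 620) = sqrt((-19)**2 - 620) = sqrt(361 - 620) = sqrt(-259) = I*sqrt(259)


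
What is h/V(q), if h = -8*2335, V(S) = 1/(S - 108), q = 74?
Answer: 635120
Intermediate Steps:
V(S) = 1/(-108 + S)
h = -18680
h/V(q) = -18680/(1/(-108 + 74)) = -18680/(1/(-34)) = -18680/(-1/34) = -18680*(-34) = 635120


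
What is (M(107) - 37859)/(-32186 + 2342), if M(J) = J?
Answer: 3146/2487 ≈ 1.2650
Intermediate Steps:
(M(107) - 37859)/(-32186 + 2342) = (107 - 37859)/(-32186 + 2342) = -37752/(-29844) = -37752*(-1/29844) = 3146/2487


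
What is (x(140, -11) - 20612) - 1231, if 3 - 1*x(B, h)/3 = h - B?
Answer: -21381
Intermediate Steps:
x(B, h) = 9 - 3*h + 3*B (x(B, h) = 9 - 3*(h - B) = 9 + (-3*h + 3*B) = 9 - 3*h + 3*B)
(x(140, -11) - 20612) - 1231 = ((9 - 3*(-11) + 3*140) - 20612) - 1231 = ((9 + 33 + 420) - 20612) - 1231 = (462 - 20612) - 1231 = -20150 - 1231 = -21381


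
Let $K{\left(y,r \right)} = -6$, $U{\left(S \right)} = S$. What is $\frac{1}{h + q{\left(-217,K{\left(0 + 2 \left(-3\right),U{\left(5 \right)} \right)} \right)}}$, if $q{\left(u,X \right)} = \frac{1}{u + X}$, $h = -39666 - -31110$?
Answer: $- \frac{223}{1907989} \approx -0.00011688$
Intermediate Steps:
$h = -8556$ ($h = -39666 + 31110 = -8556$)
$q{\left(u,X \right)} = \frac{1}{X + u}$
$\frac{1}{h + q{\left(-217,K{\left(0 + 2 \left(-3\right),U{\left(5 \right)} \right)} \right)}} = \frac{1}{-8556 + \frac{1}{-6 - 217}} = \frac{1}{-8556 + \frac{1}{-223}} = \frac{1}{-8556 - \frac{1}{223}} = \frac{1}{- \frac{1907989}{223}} = - \frac{223}{1907989}$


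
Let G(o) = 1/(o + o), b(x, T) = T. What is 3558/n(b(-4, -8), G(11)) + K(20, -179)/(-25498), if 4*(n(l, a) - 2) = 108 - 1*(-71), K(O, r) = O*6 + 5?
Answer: 32987651/433466 ≈ 76.102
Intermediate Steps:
K(O, r) = 5 + 6*O (K(O, r) = 6*O + 5 = 5 + 6*O)
G(o) = 1/(2*o)
n(l, a) = 187/4 (n(l, a) = 2 + (108 - 1*(-71))/4 = 2 + (108 + 71)/4 = 2 + (1/4)*179 = 2 + 179/4 = 187/4)
3558/n(b(-4, -8), G(11)) + K(20, -179)/(-25498) = 3558/(187/4) + (5 + 6*20)/(-25498) = 3558*(4/187) + (5 + 120)*(-1/25498) = 14232/187 + 125*(-1/25498) = 14232/187 - 125/25498 = 32987651/433466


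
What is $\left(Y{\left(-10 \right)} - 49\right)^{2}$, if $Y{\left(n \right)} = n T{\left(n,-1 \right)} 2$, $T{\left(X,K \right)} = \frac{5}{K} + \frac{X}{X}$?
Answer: $961$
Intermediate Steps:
$T{\left(X,K \right)} = 1 + \frac{5}{K}$ ($T{\left(X,K \right)} = \frac{5}{K} + 1 = 1 + \frac{5}{K}$)
$Y{\left(n \right)} = - 8 n$ ($Y{\left(n \right)} = n \frac{5 - 1}{-1} \cdot 2 = n \left(-1\right) 4 \cdot 2 = n \left(\left(-4\right) 2\right) = n \left(-8\right) = - 8 n$)
$\left(Y{\left(-10 \right)} - 49\right)^{2} = \left(\left(-8\right) \left(-10\right) - 49\right)^{2} = \left(80 - 49\right)^{2} = 31^{2} = 961$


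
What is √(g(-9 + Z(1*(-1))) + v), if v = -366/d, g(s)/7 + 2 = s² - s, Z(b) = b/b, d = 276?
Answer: √1034034/46 ≈ 22.106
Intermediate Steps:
Z(b) = 1
g(s) = -14 - 7*s + 7*s² (g(s) = -14 + 7*(s² - s) = -14 + (-7*s + 7*s²) = -14 - 7*s + 7*s²)
v = -61/46 (v = -366/276 = -366*1/276 = -61/46 ≈ -1.3261)
√(g(-9 + Z(1*(-1))) + v) = √((-14 - 7*(-9 + 1) + 7*(-9 + 1)²) - 61/46) = √((-14 - 7*(-8) + 7*(-8)²) - 61/46) = √((-14 + 56 + 7*64) - 61/46) = √((-14 + 56 + 448) - 61/46) = √(490 - 61/46) = √(22479/46) = √1034034/46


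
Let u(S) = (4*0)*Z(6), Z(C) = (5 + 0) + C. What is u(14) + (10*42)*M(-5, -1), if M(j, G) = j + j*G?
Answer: 0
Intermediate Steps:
Z(C) = 5 + C
M(j, G) = j + G*j
u(S) = 0 (u(S) = (4*0)*(5 + 6) = 0*11 = 0)
u(14) + (10*42)*M(-5, -1) = 0 + (10*42)*(-5*(1 - 1)) = 0 + 420*(-5*0) = 0 + 420*0 = 0 + 0 = 0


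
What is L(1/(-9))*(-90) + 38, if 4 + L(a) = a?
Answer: 408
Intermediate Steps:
L(a) = -4 + a
L(1/(-9))*(-90) + 38 = (-4 + 1/(-9))*(-90) + 38 = (-4 - ⅑)*(-90) + 38 = -37/9*(-90) + 38 = 370 + 38 = 408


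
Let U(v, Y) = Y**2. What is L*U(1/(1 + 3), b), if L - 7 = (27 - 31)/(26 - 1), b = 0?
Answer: 0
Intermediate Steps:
L = 171/25 (L = 7 + (27 - 31)/(26 - 1) = 7 - 4/25 = 171/25 ≈ 6.8400)
L*U(1/(1 + 3), b) = (171/25)*0**2 = (171/25)*0 = 0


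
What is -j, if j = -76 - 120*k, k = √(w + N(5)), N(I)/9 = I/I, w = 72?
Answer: 1156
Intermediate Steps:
N(I) = 9 (N(I) = 9*(I/I) = 9*1 = 9)
k = 9 (k = √(72 + 9) = √81 = 9)
j = -1156 (j = -76 - 120*9 = -76 - 1080 = -1156)
-j = -1*(-1156) = 1156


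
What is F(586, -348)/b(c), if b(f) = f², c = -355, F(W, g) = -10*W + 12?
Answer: -5848/126025 ≈ -0.046403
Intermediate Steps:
F(W, g) = 12 - 10*W
F(586, -348)/b(c) = (12 - 10*586)/((-355)²) = (12 - 5860)/126025 = -5848*1/126025 = -5848/126025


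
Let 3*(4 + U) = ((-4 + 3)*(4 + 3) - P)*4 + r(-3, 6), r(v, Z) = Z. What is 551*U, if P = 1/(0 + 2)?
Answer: -6612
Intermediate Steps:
P = ½ (P = 1/2 = ½ ≈ 0.50000)
U = -12 (U = -4 + (((-4 + 3)*(4 + 3) - 1*½)*4 + 6)/3 = -4 + ((-1*7 - ½)*4 + 6)/3 = -4 + ((-7 - ½)*4 + 6)/3 = -4 + (-15/2*4 + 6)/3 = -4 + (-30 + 6)/3 = -4 + (⅓)*(-24) = -4 - 8 = -12)
551*U = 551*(-12) = -6612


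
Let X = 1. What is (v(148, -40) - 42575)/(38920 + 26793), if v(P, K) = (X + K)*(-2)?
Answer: -42497/65713 ≈ -0.64671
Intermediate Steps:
v(P, K) = -2 - 2*K (v(P, K) = (1 + K)*(-2) = -2 - 2*K)
(v(148, -40) - 42575)/(38920 + 26793) = ((-2 - 2*(-40)) - 42575)/(38920 + 26793) = ((-2 + 80) - 42575)/65713 = (78 - 42575)*(1/65713) = -42497*1/65713 = -42497/65713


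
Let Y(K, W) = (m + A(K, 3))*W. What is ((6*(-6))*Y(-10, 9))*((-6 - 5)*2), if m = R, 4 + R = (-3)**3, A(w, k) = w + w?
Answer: -363528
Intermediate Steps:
A(w, k) = 2*w
R = -31 (R = -4 + (-3)**3 = -4 - 27 = -31)
m = -31
Y(K, W) = W*(-31 + 2*K) (Y(K, W) = (-31 + 2*K)*W = W*(-31 + 2*K))
((6*(-6))*Y(-10, 9))*((-6 - 5)*2) = ((6*(-6))*(9*(-31 + 2*(-10))))*((-6 - 5)*2) = (-324*(-31 - 20))*(-11*2) = -324*(-51)*(-22) = -36*(-459)*(-22) = 16524*(-22) = -363528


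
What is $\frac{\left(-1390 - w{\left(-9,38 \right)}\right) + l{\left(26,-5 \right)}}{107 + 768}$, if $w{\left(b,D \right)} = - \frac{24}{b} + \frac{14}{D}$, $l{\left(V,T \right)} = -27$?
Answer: $- \frac{80942}{49875} \approx -1.6229$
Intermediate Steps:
$\frac{\left(-1390 - w{\left(-9,38 \right)}\right) + l{\left(26,-5 \right)}}{107 + 768} = \frac{\left(-1390 - \left(- \frac{24}{-9} + \frac{14}{38}\right)\right) - 27}{107 + 768} = \frac{\left(-1390 - \left(\left(-24\right) \left(- \frac{1}{9}\right) + 14 \cdot \frac{1}{38}\right)\right) - 27}{875} = \left(\left(-1390 - \left(\frac{8}{3} + \frac{7}{19}\right)\right) - 27\right) \frac{1}{875} = \left(\left(-1390 - \frac{173}{57}\right) - 27\right) \frac{1}{875} = \left(- \frac{79403}{57} - 27\right) \frac{1}{875} = \left(- \frac{80942}{57}\right) \frac{1}{875} = - \frac{80942}{49875}$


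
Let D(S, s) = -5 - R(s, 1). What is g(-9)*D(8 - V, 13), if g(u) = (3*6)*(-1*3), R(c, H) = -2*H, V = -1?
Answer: 162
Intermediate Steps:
g(u) = -54 (g(u) = 18*(-3) = -54)
D(S, s) = -3 (D(S, s) = -5 - (-2) = -5 - 1*(-2) = -5 + 2 = -3)
g(-9)*D(8 - V, 13) = -54*(-3) = 162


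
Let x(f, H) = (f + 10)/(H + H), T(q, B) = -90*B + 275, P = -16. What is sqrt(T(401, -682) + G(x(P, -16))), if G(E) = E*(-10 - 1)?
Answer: sqrt(986447)/4 ≈ 248.30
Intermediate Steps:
T(q, B) = 275 - 90*B
x(f, H) = (10 + f)/(2*H) (x(f, H) = (10 + f)/((2*H)) = (10 + f)*(1/(2*H)) = (10 + f)/(2*H))
G(E) = -11*E (G(E) = E*(-11) = -11*E)
sqrt(T(401, -682) + G(x(P, -16))) = sqrt((275 - 90*(-682)) - 11*(10 - 16)/(2*(-16))) = sqrt((275 + 61380) - 11*(-1)*(-6)/(2*16)) = sqrt(61655 - 11*3/16) = sqrt(61655 - 33/16) = sqrt(986447/16) = sqrt(986447)/4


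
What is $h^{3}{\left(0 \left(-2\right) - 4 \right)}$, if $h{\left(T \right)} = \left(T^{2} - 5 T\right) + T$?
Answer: $32768$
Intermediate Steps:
$h{\left(T \right)} = T^{2} - 4 T$
$h^{3}{\left(0 \left(-2\right) - 4 \right)} = \left(\left(0 \left(-2\right) - 4\right) \left(-4 + \left(0 \left(-2\right) - 4\right)\right)\right)^{3} = \left(\left(0 - 4\right) \left(-4 + \left(0 - 4\right)\right)\right)^{3} = \left(- 4 \left(-4 - 4\right)\right)^{3} = \left(\left(-4\right) \left(-8\right)\right)^{3} = 32^{3} = 32768$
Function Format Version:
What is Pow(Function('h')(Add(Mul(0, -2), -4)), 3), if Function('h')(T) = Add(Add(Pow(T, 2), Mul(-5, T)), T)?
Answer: 32768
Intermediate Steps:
Function('h')(T) = Add(Pow(T, 2), Mul(-4, T))
Pow(Function('h')(Add(Mul(0, -2), -4)), 3) = Pow(Mul(Add(Mul(0, -2), -4), Add(-4, Add(Mul(0, -2), -4))), 3) = Pow(Mul(Add(0, -4), Add(-4, Add(0, -4))), 3) = Pow(Mul(-4, Add(-4, -4)), 3) = Pow(Mul(-4, -8), 3) = Pow(32, 3) = 32768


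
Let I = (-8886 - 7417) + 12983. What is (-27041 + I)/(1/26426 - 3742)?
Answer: 802319786/98886091 ≈ 8.1136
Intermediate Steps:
I = -3320 (I = -16303 + 12983 = -3320)
(-27041 + I)/(1/26426 - 3742) = (-27041 - 3320)/(1/26426 - 3742) = -30361/(1/26426 - 3742) = -30361/(-98886091/26426) = -30361*(-26426/98886091) = 802319786/98886091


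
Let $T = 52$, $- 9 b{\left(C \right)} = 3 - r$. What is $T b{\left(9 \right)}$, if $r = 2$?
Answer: $- \frac{52}{9} \approx -5.7778$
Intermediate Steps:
$b{\left(C \right)} = - \frac{1}{9}$ ($b{\left(C \right)} = - \frac{3 - 2}{9} = \left(- \frac{1}{9}\right) 1 = - \frac{1}{9}$)
$T b{\left(9 \right)} = 52 \left(- \frac{1}{9}\right) = - \frac{52}{9}$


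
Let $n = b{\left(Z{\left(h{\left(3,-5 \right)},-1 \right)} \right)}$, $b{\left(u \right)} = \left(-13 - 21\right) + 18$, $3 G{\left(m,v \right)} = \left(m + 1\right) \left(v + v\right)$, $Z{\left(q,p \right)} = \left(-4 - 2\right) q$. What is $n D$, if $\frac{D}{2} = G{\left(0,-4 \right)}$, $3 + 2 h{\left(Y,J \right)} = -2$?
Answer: $\frac{256}{3} \approx 85.333$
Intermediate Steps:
$h{\left(Y,J \right)} = - \frac{5}{2}$ ($h{\left(Y,J \right)} = - \frac{3}{2} + \frac{1}{2} \left(-2\right) = - \frac{3}{2} - 1 = - \frac{5}{2}$)
$Z{\left(q,p \right)} = - 6 q$
$G{\left(m,v \right)} = \frac{2 v \left(1 + m\right)}{3}$ ($G{\left(m,v \right)} = \frac{\left(m + 1\right) \left(v + v\right)}{3} = \frac{\left(1 + m\right) 2 v}{3} = \frac{2 v \left(1 + m\right)}{3}$)
$b{\left(u \right)} = -16$ ($b{\left(u \right)} = -34 + 18 = -16$)
$n = -16$
$D = - \frac{16}{3}$ ($D = 2 \cdot \frac{2}{3} \left(-4\right) \left(1 + 0\right) = 2 \cdot \frac{2}{3} \left(-4\right) 1 = 2 \left(- \frac{8}{3}\right) = - \frac{16}{3} \approx -5.3333$)
$n D = \left(-16\right) \left(- \frac{16}{3}\right) = \frac{256}{3}$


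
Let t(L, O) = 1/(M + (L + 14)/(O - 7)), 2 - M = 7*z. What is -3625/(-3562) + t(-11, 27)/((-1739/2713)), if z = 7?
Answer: 6100004995/5804075966 ≈ 1.0510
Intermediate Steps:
M = -47 (M = 2 - 7*7 = 2 - 1*49 = 2 - 49 = -47)
t(L, O) = 1/(-47 + (14 + L)/(-7 + O)) (t(L, O) = 1/(-47 + (L + 14)/(O - 7)) = 1/(-47 + (14 + L)/(-7 + O)))
-3625/(-3562) + t(-11, 27)/((-1739/2713)) = -3625/(-3562) + ((-7 + 27)/(343 - 11 - 47*27))/((-1739/2713)) = -3625*(-1/3562) + (20/(343 - 11 - 1269))/((-1739*1/2713)) = 3625/3562 + (20/(-937))/(-1739/2713) = 3625/3562 - 1/937*20*(-2713/1739) = 3625/3562 - 20/937*(-2713/1739) = 3625/3562 + 54260/1629443 = 6100004995/5804075966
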